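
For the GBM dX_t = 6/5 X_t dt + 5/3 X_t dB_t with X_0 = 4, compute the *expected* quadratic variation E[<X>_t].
E[<X>_t] = 2000*exp(233*t/45)/233 - 2000/233

<X>_t = int_0^t ((5/3) * X_s)^2 ds. Taking expectation inside the integral: E[<X>_t] = (5/3)^2 * int_0^t E[X_s^2] ds. For GBM, E[X_s^2] = x_0^2 * exp((2 mu + sigma^2) s). Integrating:
  E[<X>_t] = (5/3)^2 * 4^2 * (exp((2*(6/5) + (5/3)^2) t) - 1) / (2*(6/5) + (5/3)^2)
           = (5/3)^2 * 4^2 * (exp((233/45) t) - 1) / (233/45) = 2000*exp(233*t/45)/233 - 2000/233.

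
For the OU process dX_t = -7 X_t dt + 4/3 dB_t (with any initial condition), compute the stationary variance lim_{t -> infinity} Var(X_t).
lim Var(X_t) = 8/63

The OU SDE dX = -theta X dt + sigma dB admits the integrating factor exp(theta t): d(exp(theta t) X_t) = sigma exp(theta t) dB_t. Integrating from 0 to t gives X_t = x_0 * exp(-theta t) + sigma * int_0^t exp(-theta (t-s)) dB_s for any initial x_0. The Itô integral has variance (by the Itô isometry) sigma^2 * int_0^t exp(-2 theta (t - s)) ds = sigma^2 * (1 - exp(-2 theta t)) / (2 theta), independent of x_0.
With theta = 7, sigma = 4/3:
  Var(X_t) = (4/3)^2 * (1 - exp(-2*7 t)) / (2 * 7) = 8/63 - 8*exp(-14*t)/63.
As t -> infinity, exp(-2*7 t) -> 0, so the stationary variance is sigma^2 / (2 theta) = 8/63.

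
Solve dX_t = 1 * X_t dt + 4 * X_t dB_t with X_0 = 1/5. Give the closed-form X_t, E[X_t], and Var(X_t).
X_t = 1/5 * exp((-7) t + (4) B_t); E[X_t] = exp(t)/5; Var(X_t) = (exp(16*t) - 1)*exp(2*t)/25

For GBM dX = mu X dt + sigma X dB with X_0 = x_0, apply Itô to Y = log X: dY = (mu - sigma^2/2) dt + sigma dB, so Y_t = log(x_0) + (mu - sigma^2/2) t + sigma B_t and hence X_t = x_0 * exp((mu - sigma^2/2) t + sigma B_t).
With mu = 1, sigma = 4, x_0 = 1/5, this gives:
  X_t = 1/5 * exp((-7) * t + (4) * B_t).
Since sigma*B_t ~ Normal(0, sigma^2 t), E[exp(sigma*B_t)] = exp(sigma^2 t / 2); so E[X_t] = x_0 * exp((mu - sigma^2/2) t) * exp(sigma^2 t / 2) = x_0 * exp(mu t) = exp(t)/5.
Var(X_t) = E[X_t^2] - (E[X_t])^2 = x_0^2 * exp(2 mu t) * (exp(sigma^2 t) - 1) = (exp(16*t) - 1)*exp(2*t)/25.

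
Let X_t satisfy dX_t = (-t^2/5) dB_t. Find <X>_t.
<X>_t = t^5/125

For an Itô process dX_t = a(t) dt + b(t) dB_t, the quadratic variation is <X>_t = int_0^t b(s)^2 ds (the drift term does not contribute). Here b(s) = -s^2/5, so
  b(s)^2 = s^4/25.
Integrating from 0 to t:
  <X>_t = int_0^t (s^4/25) ds = t^5/125.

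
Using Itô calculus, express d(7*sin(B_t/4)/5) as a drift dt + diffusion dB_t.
d(7*sin(B_t/4)/5) = (-7*sin(B_t/4)/160) dt + (7*cos(B_t/4)/20) dB_t

Itô's formula for f(B_t) gives d f(B_t) = f'(B_t) dB_t + (1/2) f''(B_t) dt. Compute derivatives of f(x) = 7*sin(x/4)/5:
  f'(x)  = 7*cos(x/4)/20
  f''(x) = -7*sin(x/4)/80
Substitute x = B_t and multiply the f'' term by 1/2:
  drift     = (1/2) * (-7*sin(x/4)/80) evaluated at B_t = -7*sin(B_t/4)/160
  diffusion = (7*cos(x/4)/20) evaluated at B_t = 7*cos(B_t/4)/20
Therefore d(7*sin(B_t/4)/5) = (-7*sin(B_t/4)/160) dt + (7*cos(B_t/4)/20) dB_t.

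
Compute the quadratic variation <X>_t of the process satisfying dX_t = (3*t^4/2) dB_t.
<X>_t = t^9/4

For an Itô process dX_t = a(t) dt + b(t) dB_t, the quadratic variation is <X>_t = int_0^t b(s)^2 ds (the drift term does not contribute). Here b(s) = 3*s^4/2, so
  b(s)^2 = 9*s^8/4.
Integrating from 0 to t:
  <X>_t = int_0^t (9*s^8/4) ds = t^9/4.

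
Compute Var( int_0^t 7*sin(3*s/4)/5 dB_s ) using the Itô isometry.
Var = 49*t/50 - 49*sin(3*t/2)/75

The Itô integral of a deterministic integrand f(s) has mean 0 because each increment f(s) * (B_{s+ds} - B_s) has mean 0. By the Itô isometry:
  Var( int_0^t f(s) dB_s ) = E[ (int_0^t f(s) dB_s)^2 ] = int_0^t f(s)^2 ds.
Here f(s) = 7*sin(3*s/4)/5, so f(s)^2 = 49*sin(3*s/4)^2/25. Integrate:
  int_0^t (49*sin(3*s/4)^2/25) ds = 49*t/50 - 49*sin(3*t/2)/75.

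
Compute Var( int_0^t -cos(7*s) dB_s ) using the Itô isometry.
Var = t/2 + sin(14*t)/28

The Itô integral of a deterministic integrand f(s) has mean 0 because each increment f(s) * (B_{s+ds} - B_s) has mean 0. By the Itô isometry:
  Var( int_0^t f(s) dB_s ) = E[ (int_0^t f(s) dB_s)^2 ] = int_0^t f(s)^2 ds.
Here f(s) = -cos(7*s), so f(s)^2 = cos(7*s)^2. Integrate:
  int_0^t (cos(7*s)^2) ds = t/2 + sin(14*t)/28.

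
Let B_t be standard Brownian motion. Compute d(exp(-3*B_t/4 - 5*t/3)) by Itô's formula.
d(exp(-3*B_t/4 - 5*t/3)) = (-133*exp(-3*B_t/4 - 5*t/3)/96) dt + (-3*exp(-3*B_t/4 - 5*t/3)/4) dB_t

Itô's formula for f(t, x): d f(t, B_t) = (f_t + (1/2) f_xx) dt + f_x dB_t. Compute partials of f(t, x) = exp(-5*t/3 - 3*x/4):
  f_t(t,x)  = -5*exp(-5*t/3 - 3*x/4)/3
  f_x(t,x)  = -3*exp(-5*t/3 - 3*x/4)/4
  f_xx(t,x) = 9*exp(-5*t/3 - 3*x/4)/16
Assemble drift = f_t + (1/2) f_xx = -133*exp(-5*t/3 - 3*x/4)/96 and diffusion = f_x = -3*exp(-5*t/3 - 3*x/4)/4. Substituting x = B_t:
  d(exp(-3*B_t/4 - 5*t/3)) = (-133*exp(-3*B_t/4 - 5*t/3)/96) dt + (-3*exp(-3*B_t/4 - 5*t/3)/4) dB_t.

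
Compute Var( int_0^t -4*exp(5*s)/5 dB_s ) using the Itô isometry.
Var = 8*exp(10*t)/125 - 8/125

The Itô integral of a deterministic integrand f(s) has mean 0 because each increment f(s) * (B_{s+ds} - B_s) has mean 0. By the Itô isometry:
  Var( int_0^t f(s) dB_s ) = E[ (int_0^t f(s) dB_s)^2 ] = int_0^t f(s)^2 ds.
Here f(s) = -4*exp(5*s)/5, so f(s)^2 = 16*exp(10*s)/25. Integrate:
  int_0^t (16*exp(10*s)/25) ds = 8*exp(10*t)/125 - 8/125.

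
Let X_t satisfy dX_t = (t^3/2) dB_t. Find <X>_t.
<X>_t = t^7/28

For an Itô process dX_t = a(t) dt + b(t) dB_t, the quadratic variation is <X>_t = int_0^t b(s)^2 ds (the drift term does not contribute). Here b(s) = s^3/2, so
  b(s)^2 = s^6/4.
Integrating from 0 to t:
  <X>_t = int_0^t (s^6/4) ds = t^7/28.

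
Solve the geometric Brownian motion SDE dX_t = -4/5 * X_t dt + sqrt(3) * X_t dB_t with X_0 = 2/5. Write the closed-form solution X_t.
X_t = 2/5 * exp((-23/10) * t + (sqrt(3)) * B_t)

For GBM dX = mu X dt + sigma X dB with X_0 = x_0, apply Itô to Y = log X: dY = (mu - sigma^2/2) dt + sigma dB, so Y_t = log(x_0) + (mu - sigma^2/2) t + sigma B_t and hence X_t = x_0 * exp((mu - sigma^2/2) t + sigma B_t).
With mu = -4/5, sigma = sqrt(3), x_0 = 2/5, this gives:
  X_t = 2/5 * exp((-23/10) * t + (sqrt(3)) * B_t).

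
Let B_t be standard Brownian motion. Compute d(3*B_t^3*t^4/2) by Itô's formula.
d(3*B_t^3*t^4/2) = (3*B_t*t^3*(4*B_t^2 + 3*t)/2) dt + (9*B_t^2*t^4/2) dB_t

Itô's formula for f(t, x): d f(t, B_t) = (f_t + (1/2) f_xx) dt + f_x dB_t. Compute partials of f(t, x) = 3*t^4*x^3/2:
  f_t(t,x)  = 6*t^3*x^3
  f_x(t,x)  = 9*t^4*x^2/2
  f_xx(t,x) = 9*t^4*x
Assemble drift = f_t + (1/2) f_xx = 3*t^3*x*(3*t + 4*x^2)/2 and diffusion = f_x = 9*t^4*x^2/2. Substituting x = B_t:
  d(3*B_t^3*t^4/2) = (3*B_t*t^3*(4*B_t^2 + 3*t)/2) dt + (9*B_t^2*t^4/2) dB_t.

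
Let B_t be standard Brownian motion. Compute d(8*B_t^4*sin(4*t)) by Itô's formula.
d(8*B_t^4*sin(4*t)) = (B_t^2*(32*B_t^2*cos(4*t) + 48*sin(4*t))) dt + (32*B_t^3*sin(4*t)) dB_t

Itô's formula for f(t, x): d f(t, B_t) = (f_t + (1/2) f_xx) dt + f_x dB_t. Compute partials of f(t, x) = 8*x^4*sin(4*t):
  f_t(t,x)  = 32*x^4*cos(4*t)
  f_x(t,x)  = 32*x^3*sin(4*t)
  f_xx(t,x) = 96*x^2*sin(4*t)
Assemble drift = f_t + (1/2) f_xx = x^2*(32*x^2*cos(4*t) + 48*sin(4*t)) and diffusion = f_x = 32*x^3*sin(4*t). Substituting x = B_t:
  d(8*B_t^4*sin(4*t)) = (B_t^2*(32*B_t^2*cos(4*t) + 48*sin(4*t))) dt + (32*B_t^3*sin(4*t)) dB_t.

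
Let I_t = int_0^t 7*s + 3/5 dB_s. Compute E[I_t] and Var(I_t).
E[I_t] = 0; Var(I_t) = t*(1225*t^2 + 315*t + 27)/75

The Itô integral of a deterministic integrand f(s) has mean 0 because each increment f(s) * (B_{s+ds} - B_s) has mean 0. By the Itô isometry:
  Var( int_0^t f(s) dB_s ) = E[ (int_0^t f(s) dB_s)^2 ] = int_0^t f(s)^2 ds.
Here f(s) = 7*s + 3/5, so f(s)^2 = (35*s + 3)^2/25. Integrate:
  int_0^t ((35*s + 3)^2/25) ds = t*(1225*t^2 + 315*t + 27)/75.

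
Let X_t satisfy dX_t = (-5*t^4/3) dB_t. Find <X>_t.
<X>_t = 25*t^9/81

For an Itô process dX_t = a(t) dt + b(t) dB_t, the quadratic variation is <X>_t = int_0^t b(s)^2 ds (the drift term does not contribute). Here b(s) = -5*s^4/3, so
  b(s)^2 = 25*s^8/9.
Integrating from 0 to t:
  <X>_t = int_0^t (25*s^8/9) ds = 25*t^9/81.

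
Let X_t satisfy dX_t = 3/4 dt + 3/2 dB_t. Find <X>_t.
<X>_t = 9*t/4

For an Itô process dX_t = a(t) dt + b(t) dB_t, the quadratic variation is <X>_t = int_0^t b(s)^2 ds (the drift term does not contribute). Here b(s) = 3/2, so
  b(s)^2 = 9/4.
Integrating from 0 to t:
  <X>_t = int_0^t (9/4) ds = 9*t/4.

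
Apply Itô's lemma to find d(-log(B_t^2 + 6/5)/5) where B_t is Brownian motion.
d(-log(B_t^2 + 6/5)/5) = ((5*B_t^2 - 6)/(5*B_t^2 + 6)^2) dt + (-2*B_t/(5*B_t^2 + 6)) dB_t

Itô's formula for f(B_t) gives d f(B_t) = f'(B_t) dB_t + (1/2) f''(B_t) dt. Compute derivatives of f(x) = -log(x^2 + 6/5)/5:
  f'(x)  = -2*x/(5*x^2 + 6)
  f''(x) = 2*(5*x^2 - 6)/(5*x^2 + 6)^2
Substitute x = B_t and multiply the f'' term by 1/2:
  drift     = (1/2) * (2*(5*x^2 - 6)/(5*x^2 + 6)^2) evaluated at B_t = (5*B_t^2 - 6)/(5*B_t^2 + 6)^2
  diffusion = (-2*x/(5*x^2 + 6)) evaluated at B_t = -2*B_t/(5*B_t^2 + 6)
Therefore d(-log(B_t^2 + 6/5)/5) = ((5*B_t^2 - 6)/(5*B_t^2 + 6)^2) dt + (-2*B_t/(5*B_t^2 + 6)) dB_t.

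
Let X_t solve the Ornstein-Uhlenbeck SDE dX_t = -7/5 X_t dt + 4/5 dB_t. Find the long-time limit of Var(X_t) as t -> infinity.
lim Var(X_t) = 8/35

The OU SDE dX = -theta X dt + sigma dB admits the integrating factor exp(theta t): d(exp(theta t) X_t) = sigma exp(theta t) dB_t. Integrating from 0 to t gives X_t = x_0 * exp(-theta t) + sigma * int_0^t exp(-theta (t-s)) dB_s for any initial x_0. The Itô integral has variance (by the Itô isometry) sigma^2 * int_0^t exp(-2 theta (t - s)) ds = sigma^2 * (1 - exp(-2 theta t)) / (2 theta), independent of x_0.
With theta = 7/5, sigma = 4/5:
  Var(X_t) = (4/5)^2 * (1 - exp(-2*7/5 t)) / (2 * 7/5) = 8/35 - 8*exp(-14*t/5)/35.
As t -> infinity, exp(-2*7/5 t) -> 0, so the stationary variance is sigma^2 / (2 theta) = 8/35.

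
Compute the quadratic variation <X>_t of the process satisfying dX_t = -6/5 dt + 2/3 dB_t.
<X>_t = 4*t/9

For an Itô process dX_t = a(t) dt + b(t) dB_t, the quadratic variation is <X>_t = int_0^t b(s)^2 ds (the drift term does not contribute). Here b(s) = 2/3, so
  b(s)^2 = 4/9.
Integrating from 0 to t:
  <X>_t = int_0^t (4/9) ds = 4*t/9.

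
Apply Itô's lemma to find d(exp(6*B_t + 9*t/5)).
d(exp(6*B_t + 9*t/5)) = (99*exp(6*B_t + 9*t/5)/5) dt + (6*exp(6*B_t + 9*t/5)) dB_t

Itô's formula for f(t, x): d f(t, B_t) = (f_t + (1/2) f_xx) dt + f_x dB_t. Compute partials of f(t, x) = exp(9*t/5 + 6*x):
  f_t(t,x)  = 9*exp(9*t/5 + 6*x)/5
  f_x(t,x)  = 6*exp(9*t/5 + 6*x)
  f_xx(t,x) = 36*exp(9*t/5 + 6*x)
Assemble drift = f_t + (1/2) f_xx = 99*exp(9*t/5 + 6*x)/5 and diffusion = f_x = 6*exp(9*t/5 + 6*x). Substituting x = B_t:
  d(exp(6*B_t + 9*t/5)) = (99*exp(6*B_t + 9*t/5)/5) dt + (6*exp(6*B_t + 9*t/5)) dB_t.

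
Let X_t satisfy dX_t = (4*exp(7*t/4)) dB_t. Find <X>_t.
<X>_t = 32*exp(7*t/2)/7 - 32/7

For an Itô process dX_t = a(t) dt + b(t) dB_t, the quadratic variation is <X>_t = int_0^t b(s)^2 ds (the drift term does not contribute). Here b(s) = 4*exp(7*s/4), so
  b(s)^2 = 16*exp(7*s/2).
Integrating from 0 to t:
  <X>_t = int_0^t (16*exp(7*s/2)) ds = 32*exp(7*t/2)/7 - 32/7.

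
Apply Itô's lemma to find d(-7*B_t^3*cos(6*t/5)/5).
d(-7*B_t^3*cos(6*t/5)/5) = (21*B_t*(2*B_t^2*sin(6*t/5) - 5*cos(6*t/5))/25) dt + (-21*B_t^2*cos(6*t/5)/5) dB_t

Itô's formula for f(t, x): d f(t, B_t) = (f_t + (1/2) f_xx) dt + f_x dB_t. Compute partials of f(t, x) = -7*x^3*cos(6*t/5)/5:
  f_t(t,x)  = 42*x^3*sin(6*t/5)/25
  f_x(t,x)  = -21*x^2*cos(6*t/5)/5
  f_xx(t,x) = -42*x*cos(6*t/5)/5
Assemble drift = f_t + (1/2) f_xx = 21*x*(2*x^2*sin(6*t/5) - 5*cos(6*t/5))/25 and diffusion = f_x = -21*x^2*cos(6*t/5)/5. Substituting x = B_t:
  d(-7*B_t^3*cos(6*t/5)/5) = (21*B_t*(2*B_t^2*sin(6*t/5) - 5*cos(6*t/5))/25) dt + (-21*B_t^2*cos(6*t/5)/5) dB_t.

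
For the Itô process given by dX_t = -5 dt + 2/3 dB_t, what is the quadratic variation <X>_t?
<X>_t = 4*t/9

For an Itô process dX_t = a(t) dt + b(t) dB_t, the quadratic variation is <X>_t = int_0^t b(s)^2 ds (the drift term does not contribute). Here b(s) = 2/3, so
  b(s)^2 = 4/9.
Integrating from 0 to t:
  <X>_t = int_0^t (4/9) ds = 4*t/9.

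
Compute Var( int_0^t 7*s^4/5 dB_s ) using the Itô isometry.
Var = 49*t^9/225

The Itô integral of a deterministic integrand f(s) has mean 0 because each increment f(s) * (B_{s+ds} - B_s) has mean 0. By the Itô isometry:
  Var( int_0^t f(s) dB_s ) = E[ (int_0^t f(s) dB_s)^2 ] = int_0^t f(s)^2 ds.
Here f(s) = 7*s^4/5, so f(s)^2 = 49*s^8/25. Integrate:
  int_0^t (49*s^8/25) ds = 49*t^9/225.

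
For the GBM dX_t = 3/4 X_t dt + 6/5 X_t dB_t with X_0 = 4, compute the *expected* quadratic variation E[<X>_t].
E[<X>_t] = 384*exp(147*t/50)/49 - 384/49

<X>_t = int_0^t ((6/5) * X_s)^2 ds. Taking expectation inside the integral: E[<X>_t] = (6/5)^2 * int_0^t E[X_s^2] ds. For GBM, E[X_s^2] = x_0^2 * exp((2 mu + sigma^2) s). Integrating:
  E[<X>_t] = (6/5)^2 * 4^2 * (exp((2*(3/4) + (6/5)^2) t) - 1) / (2*(3/4) + (6/5)^2)
           = (6/5)^2 * 4^2 * (exp((147/50) t) - 1) / (147/50) = 384*exp(147*t/50)/49 - 384/49.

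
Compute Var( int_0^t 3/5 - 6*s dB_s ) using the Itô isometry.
Var = 3*t*(100*t^2 - 30*t + 3)/25

The Itô integral of a deterministic integrand f(s) has mean 0 because each increment f(s) * (B_{s+ds} - B_s) has mean 0. By the Itô isometry:
  Var( int_0^t f(s) dB_s ) = E[ (int_0^t f(s) dB_s)^2 ] = int_0^t f(s)^2 ds.
Here f(s) = 3/5 - 6*s, so f(s)^2 = 9*(10*s - 1)^2/25. Integrate:
  int_0^t (9*(10*s - 1)^2/25) ds = 3*t*(100*t^2 - 30*t + 3)/25.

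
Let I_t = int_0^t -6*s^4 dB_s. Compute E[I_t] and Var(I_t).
E[I_t] = 0; Var(I_t) = 4*t^9

The Itô integral of a deterministic integrand f(s) has mean 0 because each increment f(s) * (B_{s+ds} - B_s) has mean 0. By the Itô isometry:
  Var( int_0^t f(s) dB_s ) = E[ (int_0^t f(s) dB_s)^2 ] = int_0^t f(s)^2 ds.
Here f(s) = -6*s^4, so f(s)^2 = 36*s^8. Integrate:
  int_0^t (36*s^8) ds = 4*t^9.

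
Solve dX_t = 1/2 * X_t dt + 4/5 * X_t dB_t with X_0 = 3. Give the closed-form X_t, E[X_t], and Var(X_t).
X_t = 3 * exp((9/50) t + (4/5) B_t); E[X_t] = 3*exp(t/2); Var(X_t) = 9*(exp(16*t/25) - 1)*exp(t)

For GBM dX = mu X dt + sigma X dB with X_0 = x_0, apply Itô to Y = log X: dY = (mu - sigma^2/2) dt + sigma dB, so Y_t = log(x_0) + (mu - sigma^2/2) t + sigma B_t and hence X_t = x_0 * exp((mu - sigma^2/2) t + sigma B_t).
With mu = 1/2, sigma = 4/5, x_0 = 3, this gives:
  X_t = 3 * exp((9/50) * t + (4/5) * B_t).
Since sigma*B_t ~ Normal(0, sigma^2 t), E[exp(sigma*B_t)] = exp(sigma^2 t / 2); so E[X_t] = x_0 * exp((mu - sigma^2/2) t) * exp(sigma^2 t / 2) = x_0 * exp(mu t) = 3*exp(t/2).
Var(X_t) = E[X_t^2] - (E[X_t])^2 = x_0^2 * exp(2 mu t) * (exp(sigma^2 t) - 1) = 9*(exp(16*t/25) - 1)*exp(t).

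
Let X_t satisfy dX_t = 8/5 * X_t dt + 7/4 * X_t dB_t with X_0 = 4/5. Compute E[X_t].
E[X_t] = 4*exp(8*t/5)/5

For GBM dX = mu X dt + sigma X dB with X_0 = x_0, apply Itô to Y = log X: dY = (mu - sigma^2/2) dt + sigma dB, so Y_t = log(x_0) + (mu - sigma^2/2) t + sigma B_t and hence X_t = x_0 * exp((mu - sigma^2/2) t + sigma B_t).
With mu = 8/5, sigma = 7/4, x_0 = 4/5, this gives:
  X_t = 4/5 * exp((11/160) * t + (7/4) * B_t).
Since sigma*B_t ~ Normal(0, sigma^2 t), E[exp(sigma*B_t)] = exp(sigma^2 t / 2); so E[X_t] = x_0 * exp((mu - sigma^2/2) t) * exp(sigma^2 t / 2) = x_0 * exp(mu t) = 4*exp(8*t/5)/5.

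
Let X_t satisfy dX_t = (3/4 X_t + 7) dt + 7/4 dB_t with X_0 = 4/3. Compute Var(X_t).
Var(X_t) = 49*exp(3*t/2)/24 - 49/24

The variance V(t) = Var(X_t) satisfies V'(t) = 2 a V(t) + c^2 with V(0) = 0 (drift coefficient is linear in X, diffusion is constant). With a = 3/4, c = 7/4, the solution is
  V(t) = (c^2 / (2 a)) * (exp(2 a t) - 1)
       = ((7/4)^2 / (2*(3/4))) * (exp((3/2) t) - 1)
       = 49*exp(3*t/2)/24 - 49/24.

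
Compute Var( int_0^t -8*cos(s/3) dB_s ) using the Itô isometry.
Var = 32*t + 48*sin(2*t/3)

The Itô integral of a deterministic integrand f(s) has mean 0 because each increment f(s) * (B_{s+ds} - B_s) has mean 0. By the Itô isometry:
  Var( int_0^t f(s) dB_s ) = E[ (int_0^t f(s) dB_s)^2 ] = int_0^t f(s)^2 ds.
Here f(s) = -8*cos(s/3), so f(s)^2 = 64*cos(s/3)^2. Integrate:
  int_0^t (64*cos(s/3)^2) ds = 32*t + 48*sin(2*t/3).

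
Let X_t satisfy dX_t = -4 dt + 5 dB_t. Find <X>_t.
<X>_t = 25*t

For an Itô process dX_t = a(t) dt + b(t) dB_t, the quadratic variation is <X>_t = int_0^t b(s)^2 ds (the drift term does not contribute). Here b(s) = 5, so
  b(s)^2 = 25.
Integrating from 0 to t:
  <X>_t = int_0^t (25) ds = 25*t.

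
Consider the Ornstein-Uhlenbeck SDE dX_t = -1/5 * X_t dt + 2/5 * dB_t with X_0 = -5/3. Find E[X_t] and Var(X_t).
E[X_t] = -5*exp(-t/5)/3; Var(X_t) = 2/5 - 2*exp(-2*t/5)/5

The OU SDE dX = -theta X dt + sigma dB admits the integrating factor exp(theta t): d(exp(theta t) X_t) = sigma exp(theta t) dB_t. Integrating from 0 to t:
  X_t = x_0 * exp(-theta t) + sigma * int_0^t exp(-theta (t-s)) dB_s.
The Itô integral has mean 0 and (by the Itô isometry) variance sigma^2 * int_0^t exp(-2 theta (t - s)) ds = sigma^2 * (1 - exp(-2 theta t)) / (2 theta).
With theta = 1/5, sigma = 2/5, x_0 = -5/3:
  E[X_t] = -5/3 * exp(-1/5 t) = -5*exp(-t/5)/3
  Var(X_t) = (2/5)^2 * (1 - exp(-2*1/5 t)) / (2 * 1/5) = 2/5 - 2*exp(-2*t/5)/5.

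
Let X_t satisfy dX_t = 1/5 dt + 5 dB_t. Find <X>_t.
<X>_t = 25*t

For an Itô process dX_t = a(t) dt + b(t) dB_t, the quadratic variation is <X>_t = int_0^t b(s)^2 ds (the drift term does not contribute). Here b(s) = 5, so
  b(s)^2 = 25.
Integrating from 0 to t:
  <X>_t = int_0^t (25) ds = 25*t.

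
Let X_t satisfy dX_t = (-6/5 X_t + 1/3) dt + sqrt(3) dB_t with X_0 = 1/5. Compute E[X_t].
E[X_t] = 5/18 - 7*exp(-6*t/5)/90

Taking expectations and using E[dB_t] = 0, the mean m(t) = E[X_t] satisfies the ODE m'(t) = a m(t) + b with m(0) = x_0. With a = -6/5, b = 1/3, x_0 = 1/5, the solution is
  m(t) = x_0 * exp(a t) + (b/a) * (exp(a t) - 1)
       = (1/5) * exp((-6/5) t) + ((1/3)/(-6/5)) * (exp((-6/5) t) - 1)
       = 5/18 - 7*exp(-6*t/5)/90.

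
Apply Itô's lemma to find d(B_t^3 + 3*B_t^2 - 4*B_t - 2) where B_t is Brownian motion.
d(B_t^3 + 3*B_t^2 - 4*B_t - 2) = (3*B_t + 3) dt + (3*B_t^2 + 6*B_t - 4) dB_t

Itô's formula for f(B_t) gives d f(B_t) = f'(B_t) dB_t + (1/2) f''(B_t) dt. Compute derivatives of f(x) = x^3 + 3*x^2 - 4*x - 2:
  f'(x)  = 3*x^2 + 6*x - 4
  f''(x) = 6*x + 6
Substitute x = B_t and multiply the f'' term by 1/2:
  drift     = (1/2) * (6*x + 6) evaluated at B_t = 3*B_t + 3
  diffusion = (3*x^2 + 6*x - 4) evaluated at B_t = 3*B_t^2 + 6*B_t - 4
Therefore d(B_t^3 + 3*B_t^2 - 4*B_t - 2) = (3*B_t + 3) dt + (3*B_t^2 + 6*B_t - 4) dB_t.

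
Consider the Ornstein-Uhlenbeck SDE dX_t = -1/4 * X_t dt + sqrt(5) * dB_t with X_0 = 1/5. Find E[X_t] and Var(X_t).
E[X_t] = exp(-t/4)/5; Var(X_t) = 10 - 10*exp(-t/2)

The OU SDE dX = -theta X dt + sigma dB admits the integrating factor exp(theta t): d(exp(theta t) X_t) = sigma exp(theta t) dB_t. Integrating from 0 to t:
  X_t = x_0 * exp(-theta t) + sigma * int_0^t exp(-theta (t-s)) dB_s.
The Itô integral has mean 0 and (by the Itô isometry) variance sigma^2 * int_0^t exp(-2 theta (t - s)) ds = sigma^2 * (1 - exp(-2 theta t)) / (2 theta).
With theta = 1/4, sigma = sqrt(5), x_0 = 1/5:
  E[X_t] = 1/5 * exp(-1/4 t) = exp(-t/4)/5
  Var(X_t) = (sqrt(5))^2 * (1 - exp(-2*1/4 t)) / (2 * 1/4) = 10 - 10*exp(-t/2).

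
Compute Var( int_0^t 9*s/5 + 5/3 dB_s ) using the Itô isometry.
Var = t*(243*t^2 + 675*t + 625)/225

The Itô integral of a deterministic integrand f(s) has mean 0 because each increment f(s) * (B_{s+ds} - B_s) has mean 0. By the Itô isometry:
  Var( int_0^t f(s) dB_s ) = E[ (int_0^t f(s) dB_s)^2 ] = int_0^t f(s)^2 ds.
Here f(s) = 9*s/5 + 5/3, so f(s)^2 = (27*s + 25)^2/225. Integrate:
  int_0^t ((27*s + 25)^2/225) ds = t*(243*t^2 + 675*t + 625)/225.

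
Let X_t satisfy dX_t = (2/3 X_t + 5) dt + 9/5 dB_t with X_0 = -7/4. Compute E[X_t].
E[X_t] = 23*exp(2*t/3)/4 - 15/2

Taking expectations and using E[dB_t] = 0, the mean m(t) = E[X_t] satisfies the ODE m'(t) = a m(t) + b with m(0) = x_0. With a = 2/3, b = 5, x_0 = -7/4, the solution is
  m(t) = x_0 * exp(a t) + (b/a) * (exp(a t) - 1)
       = (-7/4) * exp((2/3) t) + (5/(2/3)) * (exp((2/3) t) - 1)
       = 23*exp(2*t/3)/4 - 15/2.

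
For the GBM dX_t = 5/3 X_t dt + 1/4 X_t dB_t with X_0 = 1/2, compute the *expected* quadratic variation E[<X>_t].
E[<X>_t] = 3*exp(163*t/48)/652 - 3/652

<X>_t = int_0^t ((1/4) * X_s)^2 ds. Taking expectation inside the integral: E[<X>_t] = (1/4)^2 * int_0^t E[X_s^2] ds. For GBM, E[X_s^2] = x_0^2 * exp((2 mu + sigma^2) s). Integrating:
  E[<X>_t] = (1/4)^2 * (1/2)^2 * (exp((2*(5/3) + (1/4)^2) t) - 1) / (2*(5/3) + (1/4)^2)
           = (1/4)^2 * (1/2)^2 * (exp((163/48) t) - 1) / (163/48) = 3*exp(163*t/48)/652 - 3/652.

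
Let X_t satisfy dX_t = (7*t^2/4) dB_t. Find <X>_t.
<X>_t = 49*t^5/80

For an Itô process dX_t = a(t) dt + b(t) dB_t, the quadratic variation is <X>_t = int_0^t b(s)^2 ds (the drift term does not contribute). Here b(s) = 7*s^2/4, so
  b(s)^2 = 49*s^4/16.
Integrating from 0 to t:
  <X>_t = int_0^t (49*s^4/16) ds = 49*t^5/80.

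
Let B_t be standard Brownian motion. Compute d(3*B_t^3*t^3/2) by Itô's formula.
d(3*B_t^3*t^3/2) = (9*B_t*t^2*(B_t^2 + t)/2) dt + (9*B_t^2*t^3/2) dB_t

Itô's formula for f(t, x): d f(t, B_t) = (f_t + (1/2) f_xx) dt + f_x dB_t. Compute partials of f(t, x) = 3*t^3*x^3/2:
  f_t(t,x)  = 9*t^2*x^3/2
  f_x(t,x)  = 9*t^3*x^2/2
  f_xx(t,x) = 9*t^3*x
Assemble drift = f_t + (1/2) f_xx = 9*t^2*x*(t + x^2)/2 and diffusion = f_x = 9*t^3*x^2/2. Substituting x = B_t:
  d(3*B_t^3*t^3/2) = (9*B_t*t^2*(B_t^2 + t)/2) dt + (9*B_t^2*t^3/2) dB_t.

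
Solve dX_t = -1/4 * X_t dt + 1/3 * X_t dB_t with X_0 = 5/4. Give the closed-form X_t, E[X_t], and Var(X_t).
X_t = 5/4 * exp((-11/36) t + (1/3) B_t); E[X_t] = 5*exp(-t/4)/4; Var(X_t) = (25*exp(t/9) - 25)*exp(-t/2)/16

For GBM dX = mu X dt + sigma X dB with X_0 = x_0, apply Itô to Y = log X: dY = (mu - sigma^2/2) dt + sigma dB, so Y_t = log(x_0) + (mu - sigma^2/2) t + sigma B_t and hence X_t = x_0 * exp((mu - sigma^2/2) t + sigma B_t).
With mu = -1/4, sigma = 1/3, x_0 = 5/4, this gives:
  X_t = 5/4 * exp((-11/36) * t + (1/3) * B_t).
Since sigma*B_t ~ Normal(0, sigma^2 t), E[exp(sigma*B_t)] = exp(sigma^2 t / 2); so E[X_t] = x_0 * exp((mu - sigma^2/2) t) * exp(sigma^2 t / 2) = x_0 * exp(mu t) = 5*exp(-t/4)/4.
Var(X_t) = E[X_t^2] - (E[X_t])^2 = x_0^2 * exp(2 mu t) * (exp(sigma^2 t) - 1) = (25*exp(t/9) - 25)*exp(-t/2)/16.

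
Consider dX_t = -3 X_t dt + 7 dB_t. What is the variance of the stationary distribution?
lim Var(X_t) = 49/6

The OU SDE dX = -theta X dt + sigma dB admits the integrating factor exp(theta t): d(exp(theta t) X_t) = sigma exp(theta t) dB_t. Integrating from 0 to t gives X_t = x_0 * exp(-theta t) + sigma * int_0^t exp(-theta (t-s)) dB_s for any initial x_0. The Itô integral has variance (by the Itô isometry) sigma^2 * int_0^t exp(-2 theta (t - s)) ds = sigma^2 * (1 - exp(-2 theta t)) / (2 theta), independent of x_0.
With theta = 3, sigma = 7:
  Var(X_t) = (7)^2 * (1 - exp(-2*3 t)) / (2 * 3) = 49/6 - 49*exp(-6*t)/6.
As t -> infinity, exp(-2*3 t) -> 0, so the stationary variance is sigma^2 / (2 theta) = 49/6.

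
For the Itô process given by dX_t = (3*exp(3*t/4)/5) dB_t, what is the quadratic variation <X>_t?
<X>_t = 6*exp(3*t/2)/25 - 6/25

For an Itô process dX_t = a(t) dt + b(t) dB_t, the quadratic variation is <X>_t = int_0^t b(s)^2 ds (the drift term does not contribute). Here b(s) = 3*exp(3*s/4)/5, so
  b(s)^2 = 9*exp(3*s/2)/25.
Integrating from 0 to t:
  <X>_t = int_0^t (9*exp(3*s/2)/25) ds = 6*exp(3*t/2)/25 - 6/25.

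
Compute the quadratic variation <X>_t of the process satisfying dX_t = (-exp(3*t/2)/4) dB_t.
<X>_t = exp(3*t)/48 - 1/48

For an Itô process dX_t = a(t) dt + b(t) dB_t, the quadratic variation is <X>_t = int_0^t b(s)^2 ds (the drift term does not contribute). Here b(s) = -exp(3*s/2)/4, so
  b(s)^2 = exp(3*s)/16.
Integrating from 0 to t:
  <X>_t = int_0^t (exp(3*s)/16) ds = exp(3*t)/48 - 1/48.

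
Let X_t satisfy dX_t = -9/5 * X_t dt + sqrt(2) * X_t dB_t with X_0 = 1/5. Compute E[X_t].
E[X_t] = exp(-9*t/5)/5

For GBM dX = mu X dt + sigma X dB with X_0 = x_0, apply Itô to Y = log X: dY = (mu - sigma^2/2) dt + sigma dB, so Y_t = log(x_0) + (mu - sigma^2/2) t + sigma B_t and hence X_t = x_0 * exp((mu - sigma^2/2) t + sigma B_t).
With mu = -9/5, sigma = sqrt(2), x_0 = 1/5, this gives:
  X_t = 1/5 * exp((-14/5) * t + (sqrt(2)) * B_t).
Since sigma*B_t ~ Normal(0, sigma^2 t), E[exp(sigma*B_t)] = exp(sigma^2 t / 2); so E[X_t] = x_0 * exp((mu - sigma^2/2) t) * exp(sigma^2 t / 2) = x_0 * exp(mu t) = exp(-9*t/5)/5.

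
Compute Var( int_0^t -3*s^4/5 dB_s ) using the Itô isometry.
Var = t^9/25

The Itô integral of a deterministic integrand f(s) has mean 0 because each increment f(s) * (B_{s+ds} - B_s) has mean 0. By the Itô isometry:
  Var( int_0^t f(s) dB_s ) = E[ (int_0^t f(s) dB_s)^2 ] = int_0^t f(s)^2 ds.
Here f(s) = -3*s^4/5, so f(s)^2 = 9*s^8/25. Integrate:
  int_0^t (9*s^8/25) ds = t^9/25.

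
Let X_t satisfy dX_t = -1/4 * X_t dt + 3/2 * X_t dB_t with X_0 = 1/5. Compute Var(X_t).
Var(X_t) = (exp(9*t/4) - 1)*exp(-t/2)/25

For GBM dX = mu X dt + sigma X dB with X_0 = x_0, apply Itô to Y = log X: dY = (mu - sigma^2/2) dt + sigma dB, so Y_t = log(x_0) + (mu - sigma^2/2) t + sigma B_t and hence X_t = x_0 * exp((mu - sigma^2/2) t + sigma B_t).
With mu = -1/4, sigma = 3/2, x_0 = 1/5, this gives:
  X_t = 1/5 * exp((-11/8) * t + (3/2) * B_t).
Since sigma*B_t ~ Normal(0, sigma^2 t), E[exp(sigma*B_t)] = exp(sigma^2 t / 2); so E[X_t] = x_0 * exp((mu - sigma^2/2) t) * exp(sigma^2 t / 2) = x_0 * exp(mu t) = exp(-t/4)/5.
Var(X_t) = E[X_t^2] - (E[X_t])^2 = x_0^2 * exp(2 mu t) * (exp(sigma^2 t) - 1) = (exp(9*t/4) - 1)*exp(-t/2)/25.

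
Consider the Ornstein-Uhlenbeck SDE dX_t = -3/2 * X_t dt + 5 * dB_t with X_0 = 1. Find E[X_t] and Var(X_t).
E[X_t] = exp(-3*t/2); Var(X_t) = 25/3 - 25*exp(-3*t)/3

The OU SDE dX = -theta X dt + sigma dB admits the integrating factor exp(theta t): d(exp(theta t) X_t) = sigma exp(theta t) dB_t. Integrating from 0 to t:
  X_t = x_0 * exp(-theta t) + sigma * int_0^t exp(-theta (t-s)) dB_s.
The Itô integral has mean 0 and (by the Itô isometry) variance sigma^2 * int_0^t exp(-2 theta (t - s)) ds = sigma^2 * (1 - exp(-2 theta t)) / (2 theta).
With theta = 3/2, sigma = 5, x_0 = 1:
  E[X_t] = 1 * exp(-3/2 t) = exp(-3*t/2)
  Var(X_t) = (5)^2 * (1 - exp(-2*3/2 t)) / (2 * 3/2) = 25/3 - 25*exp(-3*t)/3.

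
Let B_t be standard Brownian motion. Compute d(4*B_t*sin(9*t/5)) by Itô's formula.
d(4*B_t*sin(9*t/5)) = (36*B_t*cos(9*t/5)/5) dt + (4*sin(9*t/5)) dB_t

Itô's formula for f(t, x): d f(t, B_t) = (f_t + (1/2) f_xx) dt + f_x dB_t. Compute partials of f(t, x) = 4*x*sin(9*t/5):
  f_t(t,x)  = 36*x*cos(9*t/5)/5
  f_x(t,x)  = 4*sin(9*t/5)
  f_xx(t,x) = 0
Assemble drift = f_t + (1/2) f_xx = 36*x*cos(9*t/5)/5 and diffusion = f_x = 4*sin(9*t/5). Substituting x = B_t:
  d(4*B_t*sin(9*t/5)) = (36*B_t*cos(9*t/5)/5) dt + (4*sin(9*t/5)) dB_t.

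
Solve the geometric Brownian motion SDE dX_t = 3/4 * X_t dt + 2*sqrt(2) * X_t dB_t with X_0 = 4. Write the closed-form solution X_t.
X_t = 4 * exp((-13/4) * t + (2*sqrt(2)) * B_t)

For GBM dX = mu X dt + sigma X dB with X_0 = x_0, apply Itô to Y = log X: dY = (mu - sigma^2/2) dt + sigma dB, so Y_t = log(x_0) + (mu - sigma^2/2) t + sigma B_t and hence X_t = x_0 * exp((mu - sigma^2/2) t + sigma B_t).
With mu = 3/4, sigma = 2*sqrt(2), x_0 = 4, this gives:
  X_t = 4 * exp((-13/4) * t + (2*sqrt(2)) * B_t).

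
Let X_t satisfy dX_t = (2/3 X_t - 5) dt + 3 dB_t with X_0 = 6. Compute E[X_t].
E[X_t] = 15/2 - 3*exp(2*t/3)/2

Taking expectations and using E[dB_t] = 0, the mean m(t) = E[X_t] satisfies the ODE m'(t) = a m(t) + b with m(0) = x_0. With a = 2/3, b = -5, x_0 = 6, the solution is
  m(t) = x_0 * exp(a t) + (b/a) * (exp(a t) - 1)
       = 6 * exp((2/3) t) + ((-5)/(2/3)) * (exp((2/3) t) - 1)
       = 15/2 - 3*exp(2*t/3)/2.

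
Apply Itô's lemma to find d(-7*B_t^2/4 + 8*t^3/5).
d(-7*B_t^2/4 + 8*t^3/5) = (24*t^2/5 - 7/4) dt + (-7*B_t/2) dB_t

Itô's formula for f(t, x): d f(t, B_t) = (f_t + (1/2) f_xx) dt + f_x dB_t. Compute partials of f(t, x) = 8*t^3/5 - 7*x^2/4:
  f_t(t,x)  = 24*t^2/5
  f_x(t,x)  = -7*x/2
  f_xx(t,x) = -7/2
Assemble drift = f_t + (1/2) f_xx = 24*t^2/5 - 7/4 and diffusion = f_x = -7*x/2. Substituting x = B_t:
  d(-7*B_t^2/4 + 8*t^3/5) = (24*t^2/5 - 7/4) dt + (-7*B_t/2) dB_t.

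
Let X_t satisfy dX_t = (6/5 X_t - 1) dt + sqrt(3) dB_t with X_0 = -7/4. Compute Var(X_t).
Var(X_t) = 5*exp(12*t/5)/4 - 5/4

The variance V(t) = Var(X_t) satisfies V'(t) = 2 a V(t) + c^2 with V(0) = 0 (drift coefficient is linear in X, diffusion is constant). With a = 6/5, c = sqrt(3), the solution is
  V(t) = (c^2 / (2 a)) * (exp(2 a t) - 1)
       = (sqrt(3)^2 / (2*(6/5))) * (exp((12/5) t) - 1)
       = 5*exp(12*t/5)/4 - 5/4.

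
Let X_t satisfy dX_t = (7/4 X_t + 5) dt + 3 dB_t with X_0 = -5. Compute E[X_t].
E[X_t] = -15*exp(7*t/4)/7 - 20/7

Taking expectations and using E[dB_t] = 0, the mean m(t) = E[X_t] satisfies the ODE m'(t) = a m(t) + b with m(0) = x_0. With a = 7/4, b = 5, x_0 = -5, the solution is
  m(t) = x_0 * exp(a t) + (b/a) * (exp(a t) - 1)
       = (-5) * exp((7/4) t) + (5/(7/4)) * (exp((7/4) t) - 1)
       = -15*exp(7*t/4)/7 - 20/7.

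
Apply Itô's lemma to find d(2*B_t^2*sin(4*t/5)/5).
d(2*B_t^2*sin(4*t/5)/5) = (8*B_t^2*cos(4*t/5)/25 + 2*sin(4*t/5)/5) dt + (4*B_t*sin(4*t/5)/5) dB_t

Itô's formula for f(t, x): d f(t, B_t) = (f_t + (1/2) f_xx) dt + f_x dB_t. Compute partials of f(t, x) = 2*x^2*sin(4*t/5)/5:
  f_t(t,x)  = 8*x^2*cos(4*t/5)/25
  f_x(t,x)  = 4*x*sin(4*t/5)/5
  f_xx(t,x) = 4*sin(4*t/5)/5
Assemble drift = f_t + (1/2) f_xx = 8*x^2*cos(4*t/5)/25 + 2*sin(4*t/5)/5 and diffusion = f_x = 4*x*sin(4*t/5)/5. Substituting x = B_t:
  d(2*B_t^2*sin(4*t/5)/5) = (8*B_t^2*cos(4*t/5)/25 + 2*sin(4*t/5)/5) dt + (4*B_t*sin(4*t/5)/5) dB_t.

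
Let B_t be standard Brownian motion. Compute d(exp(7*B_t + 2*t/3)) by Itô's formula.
d(exp(7*B_t + 2*t/3)) = (151*exp(7*B_t + 2*t/3)/6) dt + (7*exp(7*B_t + 2*t/3)) dB_t

Itô's formula for f(t, x): d f(t, B_t) = (f_t + (1/2) f_xx) dt + f_x dB_t. Compute partials of f(t, x) = exp(2*t/3 + 7*x):
  f_t(t,x)  = 2*exp(2*t/3 + 7*x)/3
  f_x(t,x)  = 7*exp(2*t/3 + 7*x)
  f_xx(t,x) = 49*exp(2*t/3 + 7*x)
Assemble drift = f_t + (1/2) f_xx = 151*exp(2*t/3 + 7*x)/6 and diffusion = f_x = 7*exp(2*t/3 + 7*x). Substituting x = B_t:
  d(exp(7*B_t + 2*t/3)) = (151*exp(7*B_t + 2*t/3)/6) dt + (7*exp(7*B_t + 2*t/3)) dB_t.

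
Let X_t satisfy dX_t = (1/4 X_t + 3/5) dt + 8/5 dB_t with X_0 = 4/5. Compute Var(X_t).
Var(X_t) = 128*exp(t/2)/25 - 128/25

The variance V(t) = Var(X_t) satisfies V'(t) = 2 a V(t) + c^2 with V(0) = 0 (drift coefficient is linear in X, diffusion is constant). With a = 1/4, c = 8/5, the solution is
  V(t) = (c^2 / (2 a)) * (exp(2 a t) - 1)
       = ((8/5)^2 / (2*(1/4))) * (exp((1/2) t) - 1)
       = 128*exp(t/2)/25 - 128/25.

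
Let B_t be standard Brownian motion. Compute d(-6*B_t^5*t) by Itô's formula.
d(-6*B_t^5*t) = (6*B_t^3*(-B_t^2 - 10*t)) dt + (-30*B_t^4*t) dB_t

Itô's formula for f(t, x): d f(t, B_t) = (f_t + (1/2) f_xx) dt + f_x dB_t. Compute partials of f(t, x) = -6*t*x^5:
  f_t(t,x)  = -6*x^5
  f_x(t,x)  = -30*t*x^4
  f_xx(t,x) = -120*t*x^3
Assemble drift = f_t + (1/2) f_xx = 6*x^3*(-10*t - x^2) and diffusion = f_x = -30*t*x^4. Substituting x = B_t:
  d(-6*B_t^5*t) = (6*B_t^3*(-B_t^2 - 10*t)) dt + (-30*B_t^4*t) dB_t.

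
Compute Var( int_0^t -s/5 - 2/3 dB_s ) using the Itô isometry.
Var = t*(3*t^2 + 30*t + 100)/225

The Itô integral of a deterministic integrand f(s) has mean 0 because each increment f(s) * (B_{s+ds} - B_s) has mean 0. By the Itô isometry:
  Var( int_0^t f(s) dB_s ) = E[ (int_0^t f(s) dB_s)^2 ] = int_0^t f(s)^2 ds.
Here f(s) = -s/5 - 2/3, so f(s)^2 = (3*s + 10)^2/225. Integrate:
  int_0^t ((3*s + 10)^2/225) ds = t*(3*t^2 + 30*t + 100)/225.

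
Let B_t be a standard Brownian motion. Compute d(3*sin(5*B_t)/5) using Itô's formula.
d(3*sin(5*B_t)/5) = (-15*sin(5*B_t)/2) dt + (3*cos(5*B_t)) dB_t

Itô's formula for f(B_t) gives d f(B_t) = f'(B_t) dB_t + (1/2) f''(B_t) dt. Compute derivatives of f(x) = 3*sin(5*x)/5:
  f'(x)  = 3*cos(5*x)
  f''(x) = -15*sin(5*x)
Substitute x = B_t and multiply the f'' term by 1/2:
  drift     = (1/2) * (-15*sin(5*x)) evaluated at B_t = -15*sin(5*B_t)/2
  diffusion = (3*cos(5*x)) evaluated at B_t = 3*cos(5*B_t)
Therefore d(3*sin(5*B_t)/5) = (-15*sin(5*B_t)/2) dt + (3*cos(5*B_t)) dB_t.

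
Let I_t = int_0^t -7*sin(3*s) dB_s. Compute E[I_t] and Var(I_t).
E[I_t] = 0; Var(I_t) = 49*t/2 - 49*sin(6*t)/12

The Itô integral of a deterministic integrand f(s) has mean 0 because each increment f(s) * (B_{s+ds} - B_s) has mean 0. By the Itô isometry:
  Var( int_0^t f(s) dB_s ) = E[ (int_0^t f(s) dB_s)^2 ] = int_0^t f(s)^2 ds.
Here f(s) = -7*sin(3*s), so f(s)^2 = 49*sin(3*s)^2. Integrate:
  int_0^t (49*sin(3*s)^2) ds = 49*t/2 - 49*sin(6*t)/12.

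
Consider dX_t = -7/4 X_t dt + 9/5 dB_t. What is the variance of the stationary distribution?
lim Var(X_t) = 162/175

The OU SDE dX = -theta X dt + sigma dB admits the integrating factor exp(theta t): d(exp(theta t) X_t) = sigma exp(theta t) dB_t. Integrating from 0 to t gives X_t = x_0 * exp(-theta t) + sigma * int_0^t exp(-theta (t-s)) dB_s for any initial x_0. The Itô integral has variance (by the Itô isometry) sigma^2 * int_0^t exp(-2 theta (t - s)) ds = sigma^2 * (1 - exp(-2 theta t)) / (2 theta), independent of x_0.
With theta = 7/4, sigma = 9/5:
  Var(X_t) = (9/5)^2 * (1 - exp(-2*7/4 t)) / (2 * 7/4) = 162/175 - 162*exp(-7*t/2)/175.
As t -> infinity, exp(-2*7/4 t) -> 0, so the stationary variance is sigma^2 / (2 theta) = 162/175.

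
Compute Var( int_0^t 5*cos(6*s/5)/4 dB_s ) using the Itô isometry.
Var = 25*t/32 + 125*sin(12*t/5)/384

The Itô integral of a deterministic integrand f(s) has mean 0 because each increment f(s) * (B_{s+ds} - B_s) has mean 0. By the Itô isometry:
  Var( int_0^t f(s) dB_s ) = E[ (int_0^t f(s) dB_s)^2 ] = int_0^t f(s)^2 ds.
Here f(s) = 5*cos(6*s/5)/4, so f(s)^2 = 25*cos(6*s/5)^2/16. Integrate:
  int_0^t (25*cos(6*s/5)^2/16) ds = 25*t/32 + 125*sin(12*t/5)/384.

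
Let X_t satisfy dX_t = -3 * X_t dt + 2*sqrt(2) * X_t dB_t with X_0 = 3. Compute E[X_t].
E[X_t] = 3*exp(-3*t)

For GBM dX = mu X dt + sigma X dB with X_0 = x_0, apply Itô to Y = log X: dY = (mu - sigma^2/2) dt + sigma dB, so Y_t = log(x_0) + (mu - sigma^2/2) t + sigma B_t and hence X_t = x_0 * exp((mu - sigma^2/2) t + sigma B_t).
With mu = -3, sigma = 2*sqrt(2), x_0 = 3, this gives:
  X_t = 3 * exp((-7) * t + (2*sqrt(2)) * B_t).
Since sigma*B_t ~ Normal(0, sigma^2 t), E[exp(sigma*B_t)] = exp(sigma^2 t / 2); so E[X_t] = x_0 * exp((mu - sigma^2/2) t) * exp(sigma^2 t / 2) = x_0 * exp(mu t) = 3*exp(-3*t).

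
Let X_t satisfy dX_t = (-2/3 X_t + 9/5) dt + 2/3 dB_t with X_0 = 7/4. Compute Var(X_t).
Var(X_t) = 1/3 - exp(-4*t/3)/3

The variance V(t) = Var(X_t) satisfies V'(t) = 2 a V(t) + c^2 with V(0) = 0 (drift coefficient is linear in X, diffusion is constant). With a = -2/3, c = 2/3, the solution is
  V(t) = (c^2 / (2 a)) * (exp(2 a t) - 1)
       = ((2/3)^2 / (2*(-2/3))) * (exp((-4/3) t) - 1)
       = 1/3 - exp(-4*t/3)/3.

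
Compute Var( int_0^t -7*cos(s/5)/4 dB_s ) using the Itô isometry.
Var = 49*t/32 + 245*sin(2*t/5)/64

The Itô integral of a deterministic integrand f(s) has mean 0 because each increment f(s) * (B_{s+ds} - B_s) has mean 0. By the Itô isometry:
  Var( int_0^t f(s) dB_s ) = E[ (int_0^t f(s) dB_s)^2 ] = int_0^t f(s)^2 ds.
Here f(s) = -7*cos(s/5)/4, so f(s)^2 = 49*cos(s/5)^2/16. Integrate:
  int_0^t (49*cos(s/5)^2/16) ds = 49*t/32 + 245*sin(2*t/5)/64.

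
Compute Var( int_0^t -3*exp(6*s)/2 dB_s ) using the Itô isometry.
Var = 3*exp(12*t)/16 - 3/16

The Itô integral of a deterministic integrand f(s) has mean 0 because each increment f(s) * (B_{s+ds} - B_s) has mean 0. By the Itô isometry:
  Var( int_0^t f(s) dB_s ) = E[ (int_0^t f(s) dB_s)^2 ] = int_0^t f(s)^2 ds.
Here f(s) = -3*exp(6*s)/2, so f(s)^2 = 9*exp(12*s)/4. Integrate:
  int_0^t (9*exp(12*s)/4) ds = 3*exp(12*t)/16 - 3/16.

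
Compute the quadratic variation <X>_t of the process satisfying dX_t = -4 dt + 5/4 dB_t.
<X>_t = 25*t/16

For an Itô process dX_t = a(t) dt + b(t) dB_t, the quadratic variation is <X>_t = int_0^t b(s)^2 ds (the drift term does not contribute). Here b(s) = 5/4, so
  b(s)^2 = 25/16.
Integrating from 0 to t:
  <X>_t = int_0^t (25/16) ds = 25*t/16.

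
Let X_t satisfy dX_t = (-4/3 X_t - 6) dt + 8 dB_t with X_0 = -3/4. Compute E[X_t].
E[X_t] = -9/2 + 15*exp(-4*t/3)/4

Taking expectations and using E[dB_t] = 0, the mean m(t) = E[X_t] satisfies the ODE m'(t) = a m(t) + b with m(0) = x_0. With a = -4/3, b = -6, x_0 = -3/4, the solution is
  m(t) = x_0 * exp(a t) + (b/a) * (exp(a t) - 1)
       = (-3/4) * exp((-4/3) t) + ((-6)/(-4/3)) * (exp((-4/3) t) - 1)
       = -9/2 + 15*exp(-4*t/3)/4.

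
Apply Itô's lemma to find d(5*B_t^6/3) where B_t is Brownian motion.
d(5*B_t^6/3) = (25*B_t^4) dt + (10*B_t^5) dB_t

Itô's formula for f(B_t) gives d f(B_t) = f'(B_t) dB_t + (1/2) f''(B_t) dt. Compute derivatives of f(x) = 5*x^6/3:
  f'(x)  = 10*x^5
  f''(x) = 50*x^4
Substitute x = B_t and multiply the f'' term by 1/2:
  drift     = (1/2) * (50*x^4) evaluated at B_t = 25*B_t^4
  diffusion = (10*x^5) evaluated at B_t = 10*B_t^5
Therefore d(5*B_t^6/3) = (25*B_t^4) dt + (10*B_t^5) dB_t.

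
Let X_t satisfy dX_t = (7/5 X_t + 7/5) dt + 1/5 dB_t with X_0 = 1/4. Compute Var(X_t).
Var(X_t) = exp(14*t/5)/70 - 1/70

The variance V(t) = Var(X_t) satisfies V'(t) = 2 a V(t) + c^2 with V(0) = 0 (drift coefficient is linear in X, diffusion is constant). With a = 7/5, c = 1/5, the solution is
  V(t) = (c^2 / (2 a)) * (exp(2 a t) - 1)
       = ((1/5)^2 / (2*(7/5))) * (exp((14/5) t) - 1)
       = exp(14*t/5)/70 - 1/70.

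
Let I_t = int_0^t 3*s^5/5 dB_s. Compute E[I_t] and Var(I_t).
E[I_t] = 0; Var(I_t) = 9*t^11/275

The Itô integral of a deterministic integrand f(s) has mean 0 because each increment f(s) * (B_{s+ds} - B_s) has mean 0. By the Itô isometry:
  Var( int_0^t f(s) dB_s ) = E[ (int_0^t f(s) dB_s)^2 ] = int_0^t f(s)^2 ds.
Here f(s) = 3*s^5/5, so f(s)^2 = 9*s^10/25. Integrate:
  int_0^t (9*s^10/25) ds = 9*t^11/275.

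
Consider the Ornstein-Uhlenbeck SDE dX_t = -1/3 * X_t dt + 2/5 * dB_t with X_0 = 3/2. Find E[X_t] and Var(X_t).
E[X_t] = 3*exp(-t/3)/2; Var(X_t) = 6/25 - 6*exp(-2*t/3)/25

The OU SDE dX = -theta X dt + sigma dB admits the integrating factor exp(theta t): d(exp(theta t) X_t) = sigma exp(theta t) dB_t. Integrating from 0 to t:
  X_t = x_0 * exp(-theta t) + sigma * int_0^t exp(-theta (t-s)) dB_s.
The Itô integral has mean 0 and (by the Itô isometry) variance sigma^2 * int_0^t exp(-2 theta (t - s)) ds = sigma^2 * (1 - exp(-2 theta t)) / (2 theta).
With theta = 1/3, sigma = 2/5, x_0 = 3/2:
  E[X_t] = 3/2 * exp(-1/3 t) = 3*exp(-t/3)/2
  Var(X_t) = (2/5)^2 * (1 - exp(-2*1/3 t)) / (2 * 1/3) = 6/25 - 6*exp(-2*t/3)/25.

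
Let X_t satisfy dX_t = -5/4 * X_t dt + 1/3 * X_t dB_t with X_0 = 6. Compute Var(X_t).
Var(X_t) = (36*exp(t/9) - 36)*exp(-5*t/2)

For GBM dX = mu X dt + sigma X dB with X_0 = x_0, apply Itô to Y = log X: dY = (mu - sigma^2/2) dt + sigma dB, so Y_t = log(x_0) + (mu - sigma^2/2) t + sigma B_t and hence X_t = x_0 * exp((mu - sigma^2/2) t + sigma B_t).
With mu = -5/4, sigma = 1/3, x_0 = 6, this gives:
  X_t = 6 * exp((-47/36) * t + (1/3) * B_t).
Since sigma*B_t ~ Normal(0, sigma^2 t), E[exp(sigma*B_t)] = exp(sigma^2 t / 2); so E[X_t] = x_0 * exp((mu - sigma^2/2) t) * exp(sigma^2 t / 2) = x_0 * exp(mu t) = 6*exp(-5*t/4).
Var(X_t) = E[X_t^2] - (E[X_t])^2 = x_0^2 * exp(2 mu t) * (exp(sigma^2 t) - 1) = (36*exp(t/9) - 36)*exp(-5*t/2).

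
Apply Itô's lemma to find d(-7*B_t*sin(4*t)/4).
d(-7*B_t*sin(4*t)/4) = (-7*B_t*cos(4*t)) dt + (-7*sin(4*t)/4) dB_t

Itô's formula for f(t, x): d f(t, B_t) = (f_t + (1/2) f_xx) dt + f_x dB_t. Compute partials of f(t, x) = -7*x*sin(4*t)/4:
  f_t(t,x)  = -7*x*cos(4*t)
  f_x(t,x)  = -7*sin(4*t)/4
  f_xx(t,x) = 0
Assemble drift = f_t + (1/2) f_xx = -7*x*cos(4*t) and diffusion = f_x = -7*sin(4*t)/4. Substituting x = B_t:
  d(-7*B_t*sin(4*t)/4) = (-7*B_t*cos(4*t)) dt + (-7*sin(4*t)/4) dB_t.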